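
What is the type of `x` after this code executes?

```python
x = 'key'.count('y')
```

str.count() returns int

int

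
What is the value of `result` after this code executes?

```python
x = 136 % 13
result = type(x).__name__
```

x is int; result = 'int'

'int'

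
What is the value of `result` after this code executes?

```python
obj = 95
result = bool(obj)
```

obj = 95; result = True

True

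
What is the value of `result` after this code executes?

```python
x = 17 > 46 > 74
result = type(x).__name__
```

x is bool; result = 'bool'

'bool'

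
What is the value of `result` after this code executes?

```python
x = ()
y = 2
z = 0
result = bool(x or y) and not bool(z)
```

x = (); y = 2; z = 0; result = True

True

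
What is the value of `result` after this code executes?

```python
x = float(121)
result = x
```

x = 121.0; result = 121.0

121.0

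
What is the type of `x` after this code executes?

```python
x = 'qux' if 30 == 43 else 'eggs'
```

Both branches of conditional are str

str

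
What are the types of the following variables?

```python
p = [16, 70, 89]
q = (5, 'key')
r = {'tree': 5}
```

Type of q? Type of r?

q is assigned a tuple (parenthesized, comma-separated values); r is assigned a dict literal ({key: value})

tuple, dict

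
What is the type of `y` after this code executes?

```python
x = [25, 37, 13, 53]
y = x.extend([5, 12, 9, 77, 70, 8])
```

list.extend() returns None

NoneType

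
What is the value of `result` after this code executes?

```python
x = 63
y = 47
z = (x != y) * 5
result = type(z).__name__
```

x is int; y is int; z is int; result = 'int'

'int'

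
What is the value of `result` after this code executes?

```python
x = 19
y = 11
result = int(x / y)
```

x = 19; y = 11; result = 1

1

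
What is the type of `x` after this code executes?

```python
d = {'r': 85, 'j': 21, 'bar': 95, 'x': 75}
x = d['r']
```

Accessing dict[str, int] with str key returns int

int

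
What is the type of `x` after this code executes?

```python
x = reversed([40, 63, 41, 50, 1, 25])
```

reversed() on a list returns list_reverseiterator

list_reverseiterator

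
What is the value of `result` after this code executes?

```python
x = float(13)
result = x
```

x = 13.0; result = 13.0

13.0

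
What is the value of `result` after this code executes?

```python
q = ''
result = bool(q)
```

q = ''; result = False

False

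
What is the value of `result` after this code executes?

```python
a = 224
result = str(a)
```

a = 224; result = '224'

'224'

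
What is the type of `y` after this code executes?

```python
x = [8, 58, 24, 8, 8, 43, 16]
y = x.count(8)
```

list.count() returns int

int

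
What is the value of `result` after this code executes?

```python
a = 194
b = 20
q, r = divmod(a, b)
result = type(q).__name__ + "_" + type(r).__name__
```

a is int; b is int; q is int; r is int; result = 'int_int'

'int_int'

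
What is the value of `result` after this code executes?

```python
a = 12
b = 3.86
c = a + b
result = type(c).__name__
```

a is int; b is float; c is float; result = 'float'

'float'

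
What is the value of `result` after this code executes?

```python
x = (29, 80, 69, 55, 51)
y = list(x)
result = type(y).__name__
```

x is tuple; y is list; result = 'list'

'list'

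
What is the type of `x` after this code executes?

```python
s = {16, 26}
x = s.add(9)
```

set.add() returns None (mutates in place)

NoneType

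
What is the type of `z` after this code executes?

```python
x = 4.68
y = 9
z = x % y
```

float % int = float

float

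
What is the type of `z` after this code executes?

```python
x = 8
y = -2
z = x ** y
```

int ** negative = float

float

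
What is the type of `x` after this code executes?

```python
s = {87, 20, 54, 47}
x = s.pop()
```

Popping from set[int] returns int

int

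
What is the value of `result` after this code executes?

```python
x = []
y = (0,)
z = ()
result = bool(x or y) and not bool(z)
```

x = []; y = (0,); z = (); result = True

True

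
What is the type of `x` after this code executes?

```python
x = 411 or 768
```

'or' returns first truthy value (int)

int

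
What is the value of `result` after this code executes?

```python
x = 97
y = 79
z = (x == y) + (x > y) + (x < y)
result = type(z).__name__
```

x is int; y is int; z is int; result = 'int'

'int'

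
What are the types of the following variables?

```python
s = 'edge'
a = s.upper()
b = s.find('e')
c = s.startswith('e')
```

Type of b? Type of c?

find() returns int; startswith() returns bool

int, bool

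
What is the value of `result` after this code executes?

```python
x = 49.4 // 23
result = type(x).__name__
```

x is float; result = 'float'

'float'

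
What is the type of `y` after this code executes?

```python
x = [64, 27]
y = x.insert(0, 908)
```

list.insert() returns None

NoneType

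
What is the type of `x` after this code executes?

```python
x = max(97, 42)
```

max() of ints returns int

int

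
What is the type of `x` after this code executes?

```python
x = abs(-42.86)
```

abs() of float returns float

float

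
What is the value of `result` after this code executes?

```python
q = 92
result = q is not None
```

q = 92; result = True

True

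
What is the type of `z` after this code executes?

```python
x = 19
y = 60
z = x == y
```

Equality comparison returns bool

bool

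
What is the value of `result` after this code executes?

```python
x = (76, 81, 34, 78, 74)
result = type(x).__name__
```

x is tuple; result = 'tuple'

'tuple'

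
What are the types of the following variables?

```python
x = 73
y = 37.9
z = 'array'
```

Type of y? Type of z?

y is assigned a number with a decimal point, so it is a float; z is assigned a quoted string literal, so it is a str

float, str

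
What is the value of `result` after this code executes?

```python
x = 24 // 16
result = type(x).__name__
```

x is int; result = 'int'

'int'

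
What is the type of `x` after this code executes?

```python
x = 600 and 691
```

'and' with truthy values returns last operand (int)

int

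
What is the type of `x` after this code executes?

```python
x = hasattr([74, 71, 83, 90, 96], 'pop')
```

hasattr() returns bool

bool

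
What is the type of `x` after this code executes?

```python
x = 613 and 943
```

'and' with truthy values returns last operand (int)

int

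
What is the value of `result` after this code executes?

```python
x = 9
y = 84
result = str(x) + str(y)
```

x = 9; y = 84; result = '984'

'984'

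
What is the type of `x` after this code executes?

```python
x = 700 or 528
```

'or' returns first truthy value (int)

int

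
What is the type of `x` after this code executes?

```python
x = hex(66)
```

hex() returns str representation

str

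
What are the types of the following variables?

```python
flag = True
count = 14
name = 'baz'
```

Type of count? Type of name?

count is assigned a bare integer (no decimal point), so it is an int; name is assigned a quoted string literal, so it is a str

int, str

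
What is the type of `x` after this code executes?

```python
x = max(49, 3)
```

max() of ints returns int

int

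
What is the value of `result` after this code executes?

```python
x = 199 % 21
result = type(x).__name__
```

x is int; result = 'int'

'int'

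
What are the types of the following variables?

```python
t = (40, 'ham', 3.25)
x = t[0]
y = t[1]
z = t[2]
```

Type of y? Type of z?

tuple[1] is str; tuple[2] is float

str, float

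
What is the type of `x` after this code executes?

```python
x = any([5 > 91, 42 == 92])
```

any() returns bool

bool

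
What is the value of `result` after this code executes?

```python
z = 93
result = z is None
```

z = 93; result = False

False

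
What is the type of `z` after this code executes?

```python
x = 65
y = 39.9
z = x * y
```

int * float = float

float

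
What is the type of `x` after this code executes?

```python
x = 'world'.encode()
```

str.encode() returns bytes

bytes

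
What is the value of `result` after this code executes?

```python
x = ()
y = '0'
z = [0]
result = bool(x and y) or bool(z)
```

x = (); y = '0'; z = [0]; result = True

True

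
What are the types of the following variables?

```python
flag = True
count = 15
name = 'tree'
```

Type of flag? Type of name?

flag is assigned the constant True, which has type bool; name is assigned a quoted string literal, so it is a str

bool, str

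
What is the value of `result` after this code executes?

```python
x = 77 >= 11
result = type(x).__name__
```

x is bool; result = 'bool'

'bool'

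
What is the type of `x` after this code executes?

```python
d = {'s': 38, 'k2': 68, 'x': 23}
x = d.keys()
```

.keys() returns dict_keys view

dict_keys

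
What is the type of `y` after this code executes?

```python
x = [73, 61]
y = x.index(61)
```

list.index() returns int

int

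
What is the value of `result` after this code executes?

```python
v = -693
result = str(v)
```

v = -693; result = '-693'

'-693'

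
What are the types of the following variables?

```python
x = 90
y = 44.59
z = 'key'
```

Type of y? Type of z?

y is assigned a number with a decimal point, so it is a float; z is assigned a quoted string literal, so it is a str

float, str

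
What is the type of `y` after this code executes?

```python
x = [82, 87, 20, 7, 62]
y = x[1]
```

Indexing list[int] returns int

int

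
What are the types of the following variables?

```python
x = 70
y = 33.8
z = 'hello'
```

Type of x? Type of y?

x is assigned a bare integer (no decimal point), so it is an int; y is assigned a number with a decimal point, so it is a float

int, float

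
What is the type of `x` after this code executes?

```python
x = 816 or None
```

'or' returns first truthy value

int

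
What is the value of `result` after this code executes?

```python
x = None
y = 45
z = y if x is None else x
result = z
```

x = None; y = 45; z = 45; result = 45

45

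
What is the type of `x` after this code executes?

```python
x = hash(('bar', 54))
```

hash() returns int

int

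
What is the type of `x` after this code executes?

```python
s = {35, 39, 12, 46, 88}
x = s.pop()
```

Popping from set[int] returns int

int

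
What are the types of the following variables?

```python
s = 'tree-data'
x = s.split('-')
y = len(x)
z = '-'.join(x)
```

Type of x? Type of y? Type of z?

str.split() returns list; len() returns int; str.join() returns str

list, int, str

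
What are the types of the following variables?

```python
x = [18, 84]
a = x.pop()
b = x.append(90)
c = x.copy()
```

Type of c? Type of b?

copy() returns list; append() returns None

list, NoneType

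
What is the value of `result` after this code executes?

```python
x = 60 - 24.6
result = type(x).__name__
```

x is float; result = 'float'

'float'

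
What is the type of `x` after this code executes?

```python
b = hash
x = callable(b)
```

callable() returns bool

bool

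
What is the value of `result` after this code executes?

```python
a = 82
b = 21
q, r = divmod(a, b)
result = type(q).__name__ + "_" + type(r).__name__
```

a is int; b is int; q is int; r is int; result = 'int_int'

'int_int'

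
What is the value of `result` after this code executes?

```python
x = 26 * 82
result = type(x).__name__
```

x is int; result = 'int'

'int'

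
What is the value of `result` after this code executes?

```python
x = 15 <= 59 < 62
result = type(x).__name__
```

x is bool; result = 'bool'

'bool'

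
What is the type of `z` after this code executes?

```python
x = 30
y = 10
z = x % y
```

int % int = int

int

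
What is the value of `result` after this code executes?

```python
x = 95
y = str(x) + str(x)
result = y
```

x = 95; y = '9595'; result = '9595'

'9595'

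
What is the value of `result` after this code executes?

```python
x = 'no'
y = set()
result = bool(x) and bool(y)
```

x = 'no'; y = set(); result = False

False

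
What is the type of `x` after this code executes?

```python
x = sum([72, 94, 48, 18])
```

sum() of ints returns int

int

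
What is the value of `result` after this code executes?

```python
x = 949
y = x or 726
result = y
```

x = 949; y = 949; result = 949

949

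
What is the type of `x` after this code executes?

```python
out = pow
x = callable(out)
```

callable() returns bool

bool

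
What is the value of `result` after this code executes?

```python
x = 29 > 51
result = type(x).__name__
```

x is bool; result = 'bool'

'bool'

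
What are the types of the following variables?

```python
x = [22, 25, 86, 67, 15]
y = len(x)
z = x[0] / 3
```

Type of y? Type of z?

len() returns int; int / int = float

int, float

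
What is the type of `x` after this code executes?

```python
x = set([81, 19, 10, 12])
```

set() constructor returns set

set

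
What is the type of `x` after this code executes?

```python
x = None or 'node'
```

'or' with None returns the other truthy value (str)

str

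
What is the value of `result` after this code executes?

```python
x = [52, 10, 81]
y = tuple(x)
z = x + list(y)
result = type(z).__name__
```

x is list; y is tuple; z is list; result = 'list'

'list'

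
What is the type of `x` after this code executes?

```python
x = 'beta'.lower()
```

str.lower() returns str

str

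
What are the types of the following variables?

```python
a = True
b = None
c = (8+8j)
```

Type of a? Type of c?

a is assigned the constant True, which has type bool; c is assigned (8+8j), an int plus an imaginary literal (j suffix), which evaluates to complex

bool, complex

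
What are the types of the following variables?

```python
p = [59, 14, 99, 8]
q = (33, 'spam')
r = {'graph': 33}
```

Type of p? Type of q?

p is assigned a list literal (square brackets); q is assigned a tuple (parenthesized, comma-separated values)

list, tuple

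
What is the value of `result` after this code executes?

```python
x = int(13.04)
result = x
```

x = 13; result = 13

13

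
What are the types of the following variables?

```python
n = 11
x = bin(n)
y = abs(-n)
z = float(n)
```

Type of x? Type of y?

bin() returns str; abs() of int returns int

str, int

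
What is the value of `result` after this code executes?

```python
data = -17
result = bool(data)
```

data = -17; result = True

True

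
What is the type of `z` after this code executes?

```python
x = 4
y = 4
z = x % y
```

int % int = int

int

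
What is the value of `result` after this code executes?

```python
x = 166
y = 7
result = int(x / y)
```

x = 166; y = 7; result = 23

23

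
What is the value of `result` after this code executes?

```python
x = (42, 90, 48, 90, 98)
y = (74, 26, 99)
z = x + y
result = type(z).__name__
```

x is tuple; y is tuple; z is tuple; result = 'tuple'

'tuple'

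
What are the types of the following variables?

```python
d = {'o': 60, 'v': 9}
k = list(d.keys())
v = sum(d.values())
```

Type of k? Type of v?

list() converts to list; sum of ints is int

list, int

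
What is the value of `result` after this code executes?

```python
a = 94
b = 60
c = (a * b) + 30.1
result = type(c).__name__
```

a is int; b is int; c is float; result = 'float'

'float'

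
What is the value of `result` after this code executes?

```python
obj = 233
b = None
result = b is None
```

obj = 233; b = None; result = True

True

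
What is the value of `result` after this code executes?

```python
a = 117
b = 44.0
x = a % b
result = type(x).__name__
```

a is int; b is float; x is float; result = 'float'

'float'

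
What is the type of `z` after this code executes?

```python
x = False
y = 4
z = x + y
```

bool + int = int (bool is subclass of int)

int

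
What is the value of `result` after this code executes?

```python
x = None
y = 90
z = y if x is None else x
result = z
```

x = None; y = 90; z = 90; result = 90

90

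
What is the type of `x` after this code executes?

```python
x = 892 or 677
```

'or' returns first truthy value (int)

int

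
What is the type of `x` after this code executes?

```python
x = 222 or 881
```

'or' returns first truthy value (int)

int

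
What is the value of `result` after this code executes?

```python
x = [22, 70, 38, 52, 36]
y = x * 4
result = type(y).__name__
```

x is list; y is list; result = 'list'

'list'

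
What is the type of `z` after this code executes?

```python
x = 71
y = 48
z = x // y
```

int // int = int

int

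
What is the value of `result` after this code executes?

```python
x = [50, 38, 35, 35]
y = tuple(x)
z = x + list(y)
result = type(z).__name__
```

x is list; y is tuple; z is list; result = 'list'

'list'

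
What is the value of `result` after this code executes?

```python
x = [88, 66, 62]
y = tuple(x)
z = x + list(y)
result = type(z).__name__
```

x is list; y is tuple; z is list; result = 'list'

'list'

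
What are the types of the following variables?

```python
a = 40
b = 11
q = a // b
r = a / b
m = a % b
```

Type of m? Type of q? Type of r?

% of ints returns int; // returns int; / returns float

int, int, float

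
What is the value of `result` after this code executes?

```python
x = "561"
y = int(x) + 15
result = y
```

x = '561'; y = 576; result = 576

576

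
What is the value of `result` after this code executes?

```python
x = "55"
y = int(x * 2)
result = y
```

x = '55'; y = 5555; result = 5555

5555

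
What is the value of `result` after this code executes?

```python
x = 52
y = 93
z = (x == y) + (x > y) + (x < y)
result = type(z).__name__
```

x is int; y is int; z is int; result = 'int'

'int'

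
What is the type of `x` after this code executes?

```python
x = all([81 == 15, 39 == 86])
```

all() returns bool

bool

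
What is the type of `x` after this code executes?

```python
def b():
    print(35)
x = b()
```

Function without return returns None

NoneType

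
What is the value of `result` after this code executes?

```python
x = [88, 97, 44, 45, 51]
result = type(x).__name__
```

x is list; result = 'list'

'list'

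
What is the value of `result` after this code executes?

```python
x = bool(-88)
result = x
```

x = True; result = True

True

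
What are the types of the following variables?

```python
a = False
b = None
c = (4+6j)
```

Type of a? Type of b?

a is assigned the constant False, which has type bool; b is assigned None, whose type is NoneType

bool, NoneType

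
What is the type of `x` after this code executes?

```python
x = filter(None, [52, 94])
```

filter() returns a filter object

filter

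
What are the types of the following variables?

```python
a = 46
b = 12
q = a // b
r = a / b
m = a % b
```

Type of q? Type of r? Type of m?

// returns int; / returns float; % of ints returns int

int, float, int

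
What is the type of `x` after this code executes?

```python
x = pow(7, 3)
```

pow(int, int) returns int

int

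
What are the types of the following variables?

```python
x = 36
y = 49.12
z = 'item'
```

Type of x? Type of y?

x is assigned a bare integer (no decimal point), so it is an int; y is assigned a number with a decimal point, so it is a float

int, float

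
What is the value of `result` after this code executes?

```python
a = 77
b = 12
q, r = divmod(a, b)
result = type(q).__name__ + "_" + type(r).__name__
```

a is int; b is int; q is int; r is int; result = 'int_int'

'int_int'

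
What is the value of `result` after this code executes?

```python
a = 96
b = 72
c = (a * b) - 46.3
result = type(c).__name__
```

a is int; b is int; c is float; result = 'float'

'float'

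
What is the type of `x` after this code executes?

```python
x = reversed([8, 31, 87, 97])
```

reversed() on a list returns list_reverseiterator

list_reverseiterator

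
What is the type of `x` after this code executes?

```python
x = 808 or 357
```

'or' returns first truthy value (int)

int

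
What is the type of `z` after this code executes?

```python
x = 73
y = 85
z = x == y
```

Equality comparison returns bool

bool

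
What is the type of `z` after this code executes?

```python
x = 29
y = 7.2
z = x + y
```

int + float = float

float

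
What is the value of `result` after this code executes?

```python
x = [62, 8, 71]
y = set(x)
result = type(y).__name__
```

x is list; y is set; result = 'set'

'set'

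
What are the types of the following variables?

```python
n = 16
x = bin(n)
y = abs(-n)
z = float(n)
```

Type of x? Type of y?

bin() returns str; abs() of int returns int

str, int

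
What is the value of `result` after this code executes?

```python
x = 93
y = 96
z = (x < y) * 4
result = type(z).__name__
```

x is int; y is int; z is int; result = 'int'

'int'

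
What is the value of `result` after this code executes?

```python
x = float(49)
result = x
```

x = 49.0; result = 49.0

49.0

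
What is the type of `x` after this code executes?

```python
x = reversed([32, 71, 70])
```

reversed() on a list returns list_reverseiterator

list_reverseiterator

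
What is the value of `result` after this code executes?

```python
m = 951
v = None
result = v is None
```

m = 951; v = None; result = True

True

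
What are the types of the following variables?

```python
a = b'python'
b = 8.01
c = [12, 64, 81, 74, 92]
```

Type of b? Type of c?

b is assigned a number with a decimal point, so it is a float; c is assigned a list literal (square brackets)

float, list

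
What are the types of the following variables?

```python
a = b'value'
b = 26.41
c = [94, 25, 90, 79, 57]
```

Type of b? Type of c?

b is assigned a number with a decimal point, so it is a float; c is assigned a list literal (square brackets)

float, list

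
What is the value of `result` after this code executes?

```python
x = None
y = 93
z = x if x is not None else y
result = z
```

x = None; y = 93; z = 93; result = 93

93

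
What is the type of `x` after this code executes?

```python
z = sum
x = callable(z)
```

callable() returns bool

bool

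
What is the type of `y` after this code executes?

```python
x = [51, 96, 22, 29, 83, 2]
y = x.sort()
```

list.sort() returns None (mutates in place)

NoneType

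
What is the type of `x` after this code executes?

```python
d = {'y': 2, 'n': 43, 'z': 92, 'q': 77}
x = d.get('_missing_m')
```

dict.get() returns None when key not found

NoneType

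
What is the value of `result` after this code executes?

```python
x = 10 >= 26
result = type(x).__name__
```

x is bool; result = 'bool'

'bool'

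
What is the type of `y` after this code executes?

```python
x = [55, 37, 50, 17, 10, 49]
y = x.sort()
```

list.sort() returns None (mutates in place)

NoneType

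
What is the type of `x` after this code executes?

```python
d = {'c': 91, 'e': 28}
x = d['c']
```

Accessing dict[str, int] with str key returns int

int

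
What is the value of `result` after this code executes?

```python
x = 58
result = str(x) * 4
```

x = 58; result = '58585858'

'58585858'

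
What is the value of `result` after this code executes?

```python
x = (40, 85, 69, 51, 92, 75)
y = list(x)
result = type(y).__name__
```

x is tuple; y is list; result = 'list'

'list'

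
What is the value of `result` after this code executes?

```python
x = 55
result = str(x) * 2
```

x = 55; result = '5555'

'5555'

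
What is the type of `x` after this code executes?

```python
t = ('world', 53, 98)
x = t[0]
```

Index 0 of tuple is a str literal

str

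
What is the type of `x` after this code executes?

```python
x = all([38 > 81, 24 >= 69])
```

all() returns bool

bool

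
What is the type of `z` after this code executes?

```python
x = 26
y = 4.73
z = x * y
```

int * float = float

float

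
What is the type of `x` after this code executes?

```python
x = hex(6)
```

hex() returns str representation

str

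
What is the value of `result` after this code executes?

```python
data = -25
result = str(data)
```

data = -25; result = '-25'

'-25'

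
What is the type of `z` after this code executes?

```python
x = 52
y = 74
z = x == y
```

Equality comparison returns bool

bool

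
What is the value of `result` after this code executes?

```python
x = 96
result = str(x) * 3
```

x = 96; result = '969696'

'969696'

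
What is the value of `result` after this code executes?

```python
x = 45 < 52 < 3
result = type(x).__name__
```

x is bool; result = 'bool'

'bool'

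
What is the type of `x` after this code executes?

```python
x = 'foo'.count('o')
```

str.count() returns int

int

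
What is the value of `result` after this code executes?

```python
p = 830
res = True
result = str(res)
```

p = 830; res = True; result = 'True'

'True'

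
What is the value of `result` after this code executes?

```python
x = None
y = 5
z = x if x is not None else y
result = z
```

x = None; y = 5; z = 5; result = 5

5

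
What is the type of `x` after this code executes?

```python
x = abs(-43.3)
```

abs() of float returns float

float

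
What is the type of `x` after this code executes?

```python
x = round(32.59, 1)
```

round() with decimal places returns float

float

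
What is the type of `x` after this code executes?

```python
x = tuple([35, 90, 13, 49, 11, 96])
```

tuple() constructor returns tuple

tuple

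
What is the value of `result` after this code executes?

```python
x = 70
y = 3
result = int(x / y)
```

x = 70; y = 3; result = 23

23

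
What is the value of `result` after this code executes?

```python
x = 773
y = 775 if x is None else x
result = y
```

x = 773; y = 773; result = 773

773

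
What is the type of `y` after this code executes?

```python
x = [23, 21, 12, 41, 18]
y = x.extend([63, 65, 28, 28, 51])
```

list.extend() returns None

NoneType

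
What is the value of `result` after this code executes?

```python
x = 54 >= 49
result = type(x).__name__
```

x is bool; result = 'bool'

'bool'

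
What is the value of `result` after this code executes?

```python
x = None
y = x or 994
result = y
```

x = None; y = 994; result = 994

994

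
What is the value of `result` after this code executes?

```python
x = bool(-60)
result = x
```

x = True; result = True

True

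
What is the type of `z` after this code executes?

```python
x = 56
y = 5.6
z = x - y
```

int - float = float

float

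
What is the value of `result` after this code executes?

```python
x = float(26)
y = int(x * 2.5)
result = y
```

x = 26.0; y = 65; result = 65

65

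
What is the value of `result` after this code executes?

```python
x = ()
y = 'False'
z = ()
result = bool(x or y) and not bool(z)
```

x = (); y = 'False'; z = (); result = True

True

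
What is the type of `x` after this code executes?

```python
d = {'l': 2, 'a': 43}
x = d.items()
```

dict.items() returns dict_items view

dict_items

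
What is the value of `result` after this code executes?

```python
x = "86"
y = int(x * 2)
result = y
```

x = '86'; y = 8686; result = 8686

8686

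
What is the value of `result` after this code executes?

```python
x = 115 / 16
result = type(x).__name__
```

x is float; result = 'float'

'float'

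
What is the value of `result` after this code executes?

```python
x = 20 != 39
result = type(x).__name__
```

x is bool; result = 'bool'

'bool'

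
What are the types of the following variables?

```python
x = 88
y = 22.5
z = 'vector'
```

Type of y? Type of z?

y is assigned a number with a decimal point, so it is a float; z is assigned a quoted string literal, so it is a str

float, str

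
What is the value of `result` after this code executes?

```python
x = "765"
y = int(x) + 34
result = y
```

x = '765'; y = 799; result = 799

799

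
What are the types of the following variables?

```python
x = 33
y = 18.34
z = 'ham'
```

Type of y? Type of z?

y is assigned a number with a decimal point, so it is a float; z is assigned a quoted string literal, so it is a str

float, str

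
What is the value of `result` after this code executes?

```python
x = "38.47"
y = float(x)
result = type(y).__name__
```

x is str; y is float; result = 'float'

'float'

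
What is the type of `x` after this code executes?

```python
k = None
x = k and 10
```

'and' returns first falsy value (None)

NoneType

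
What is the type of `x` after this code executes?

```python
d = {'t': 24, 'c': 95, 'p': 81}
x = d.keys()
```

.keys() returns dict_keys view

dict_keys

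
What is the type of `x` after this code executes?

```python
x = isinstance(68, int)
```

isinstance() returns bool

bool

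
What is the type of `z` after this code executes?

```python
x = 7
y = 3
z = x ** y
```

positive int ** positive int = int

int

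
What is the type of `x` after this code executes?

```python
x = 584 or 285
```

'or' returns first truthy value (int)

int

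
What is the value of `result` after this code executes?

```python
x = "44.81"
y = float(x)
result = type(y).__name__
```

x is str; y is float; result = 'float'

'float'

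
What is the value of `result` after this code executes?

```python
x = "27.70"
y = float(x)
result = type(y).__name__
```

x is str; y is float; result = 'float'

'float'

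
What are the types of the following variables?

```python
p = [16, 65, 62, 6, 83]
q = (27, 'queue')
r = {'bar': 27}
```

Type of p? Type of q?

p is assigned a list literal (square brackets); q is assigned a tuple (parenthesized, comma-separated values)

list, tuple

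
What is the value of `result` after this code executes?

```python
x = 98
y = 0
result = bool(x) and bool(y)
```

x = 98; y = 0; result = False

False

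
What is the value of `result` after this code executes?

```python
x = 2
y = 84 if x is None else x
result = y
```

x = 2; y = 2; result = 2

2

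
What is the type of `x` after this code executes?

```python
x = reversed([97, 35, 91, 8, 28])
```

reversed() on a list returns list_reverseiterator

list_reverseiterator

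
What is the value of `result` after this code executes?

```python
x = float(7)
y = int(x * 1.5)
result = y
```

x = 7.0; y = 10; result = 10

10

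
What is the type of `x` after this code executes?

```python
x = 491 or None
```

'or' returns first truthy value

int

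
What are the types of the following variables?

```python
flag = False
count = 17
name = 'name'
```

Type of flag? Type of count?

flag is assigned the constant False, which has type bool; count is assigned a bare integer (no decimal point), so it is an int

bool, int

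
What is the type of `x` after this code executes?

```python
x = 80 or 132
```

'or' returns first truthy value (int)

int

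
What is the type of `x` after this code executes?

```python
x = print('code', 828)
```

print() returns None

NoneType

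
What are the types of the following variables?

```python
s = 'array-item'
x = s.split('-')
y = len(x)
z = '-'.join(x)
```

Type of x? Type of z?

str.split() returns list; str.join() returns str

list, str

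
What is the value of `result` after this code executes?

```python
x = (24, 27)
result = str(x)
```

x = (24, 27); result = '(24, 27)'

'(24, 27)'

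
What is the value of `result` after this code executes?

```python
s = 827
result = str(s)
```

s = 827; result = '827'

'827'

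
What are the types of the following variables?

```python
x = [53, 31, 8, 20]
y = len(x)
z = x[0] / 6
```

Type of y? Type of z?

len() returns int; int / int = float

int, float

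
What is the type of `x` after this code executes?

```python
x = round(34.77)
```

round() with no decimal places returns int

int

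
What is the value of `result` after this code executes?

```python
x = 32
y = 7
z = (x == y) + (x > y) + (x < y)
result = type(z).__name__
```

x is int; y is int; z is int; result = 'int'

'int'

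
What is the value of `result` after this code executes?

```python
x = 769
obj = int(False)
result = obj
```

x = 769; obj = 0; result = 0

0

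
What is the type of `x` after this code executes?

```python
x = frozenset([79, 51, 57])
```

frozenset() returns frozenset

frozenset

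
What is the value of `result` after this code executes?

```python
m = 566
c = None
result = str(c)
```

m = 566; c = None; result = 'None'

'None'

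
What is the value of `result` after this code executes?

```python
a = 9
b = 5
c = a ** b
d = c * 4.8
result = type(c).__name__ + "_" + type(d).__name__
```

a is int; b is int; c is int; d is float; result = 'int_float'

'int_float'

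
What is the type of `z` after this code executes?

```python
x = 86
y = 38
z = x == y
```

Equality comparison returns bool

bool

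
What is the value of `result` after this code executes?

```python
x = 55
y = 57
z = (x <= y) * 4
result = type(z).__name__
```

x is int; y is int; z is int; result = 'int'

'int'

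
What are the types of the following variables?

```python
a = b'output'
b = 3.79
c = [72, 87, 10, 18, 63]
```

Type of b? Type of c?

b is assigned a number with a decimal point, so it is a float; c is assigned a list literal (square brackets)

float, list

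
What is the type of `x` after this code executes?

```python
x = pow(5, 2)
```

pow(int, int) returns int

int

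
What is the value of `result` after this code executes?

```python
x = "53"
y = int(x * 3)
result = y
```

x = '53'; y = 535353; result = 535353

535353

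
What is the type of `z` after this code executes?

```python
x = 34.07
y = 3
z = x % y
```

float % int = float

float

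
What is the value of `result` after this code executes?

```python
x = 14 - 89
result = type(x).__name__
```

x is int; result = 'int'

'int'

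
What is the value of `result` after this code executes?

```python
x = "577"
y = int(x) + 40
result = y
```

x = '577'; y = 617; result = 617

617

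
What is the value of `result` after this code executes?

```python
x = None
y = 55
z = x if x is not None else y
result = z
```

x = None; y = 55; z = 55; result = 55

55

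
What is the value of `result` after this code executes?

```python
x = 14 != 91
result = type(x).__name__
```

x is bool; result = 'bool'

'bool'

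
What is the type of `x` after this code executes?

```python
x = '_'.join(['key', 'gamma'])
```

str.join() returns str

str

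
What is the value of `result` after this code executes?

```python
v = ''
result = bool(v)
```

v = ''; result = False

False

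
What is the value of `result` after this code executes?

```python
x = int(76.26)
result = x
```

x = 76; result = 76

76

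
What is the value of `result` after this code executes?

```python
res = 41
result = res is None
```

res = 41; result = False

False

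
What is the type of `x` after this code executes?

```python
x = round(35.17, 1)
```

round() with decimal places returns float

float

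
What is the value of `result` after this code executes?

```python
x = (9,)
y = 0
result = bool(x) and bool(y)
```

x = (9,); y = 0; result = False

False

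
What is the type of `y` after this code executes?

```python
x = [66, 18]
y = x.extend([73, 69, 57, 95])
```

list.extend() returns None

NoneType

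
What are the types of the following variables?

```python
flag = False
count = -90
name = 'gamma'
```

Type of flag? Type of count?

flag is assigned the constant False, which has type bool; count is assigned a bare integer (no decimal point), so it is an int

bool, int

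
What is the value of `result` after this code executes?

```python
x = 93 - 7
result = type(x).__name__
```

x is int; result = 'int'

'int'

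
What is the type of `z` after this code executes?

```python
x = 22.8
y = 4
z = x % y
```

float % int = float

float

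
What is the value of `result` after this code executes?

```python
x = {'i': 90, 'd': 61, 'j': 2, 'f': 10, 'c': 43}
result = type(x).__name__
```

x is dict; result = 'dict'

'dict'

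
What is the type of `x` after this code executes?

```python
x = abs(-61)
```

abs() of int returns int

int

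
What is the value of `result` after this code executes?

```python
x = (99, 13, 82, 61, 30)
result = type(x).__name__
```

x is tuple; result = 'tuple'

'tuple'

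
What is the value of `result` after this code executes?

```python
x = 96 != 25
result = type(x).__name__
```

x is bool; result = 'bool'

'bool'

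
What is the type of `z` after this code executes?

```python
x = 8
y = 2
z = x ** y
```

positive int ** positive int = int

int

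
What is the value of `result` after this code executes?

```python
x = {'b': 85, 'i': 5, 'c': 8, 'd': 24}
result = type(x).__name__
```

x is dict; result = 'dict'

'dict'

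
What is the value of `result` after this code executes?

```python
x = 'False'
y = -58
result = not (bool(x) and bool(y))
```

x = 'False'; y = -58; result = False

False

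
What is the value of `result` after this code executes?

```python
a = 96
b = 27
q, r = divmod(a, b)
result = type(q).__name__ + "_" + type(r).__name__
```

a is int; b is int; q is int; r is int; result = 'int_int'

'int_int'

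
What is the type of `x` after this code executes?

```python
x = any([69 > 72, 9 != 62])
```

any() returns bool

bool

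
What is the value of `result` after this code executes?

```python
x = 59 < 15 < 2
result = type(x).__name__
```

x is bool; result = 'bool'

'bool'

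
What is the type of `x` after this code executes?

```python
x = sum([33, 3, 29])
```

sum() of ints returns int

int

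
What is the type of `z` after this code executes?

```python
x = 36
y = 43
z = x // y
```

int // int = int

int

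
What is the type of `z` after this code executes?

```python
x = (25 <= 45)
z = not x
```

'not' returns bool

bool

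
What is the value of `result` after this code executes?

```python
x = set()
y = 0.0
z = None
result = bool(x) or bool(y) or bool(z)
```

x = set(); y = 0.0; z = None; result = False

False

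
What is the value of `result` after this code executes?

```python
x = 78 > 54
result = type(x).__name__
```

x is bool; result = 'bool'

'bool'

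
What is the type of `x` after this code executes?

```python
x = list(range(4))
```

list(range()) returns list

list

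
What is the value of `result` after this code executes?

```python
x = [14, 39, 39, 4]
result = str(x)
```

x = [14, 39, 39, 4]; result = '[14, 39, 39, 4]'

'[14, 39, 39, 4]'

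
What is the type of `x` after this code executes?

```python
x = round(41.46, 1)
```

round() with decimal places returns float

float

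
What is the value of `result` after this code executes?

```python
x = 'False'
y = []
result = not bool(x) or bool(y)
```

x = 'False'; y = []; result = False

False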